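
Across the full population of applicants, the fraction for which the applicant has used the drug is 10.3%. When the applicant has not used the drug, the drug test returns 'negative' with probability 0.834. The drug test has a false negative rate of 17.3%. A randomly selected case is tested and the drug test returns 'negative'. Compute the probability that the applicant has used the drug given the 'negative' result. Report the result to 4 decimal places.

P(H | E) ≈ 0.0233

Write H for 'the applicant has used the drug'. Prior odds H:¬H = 0.103/0.897 = 0.11483. For the 'negative' outcome, the likelihood ratio is 0.173/0.834 = 0.20743.
Posterior odds = 0.11483 × 0.20743 = 0.023819, so P(H|E) = 0.023819/(1+0.023819) = 0.0233.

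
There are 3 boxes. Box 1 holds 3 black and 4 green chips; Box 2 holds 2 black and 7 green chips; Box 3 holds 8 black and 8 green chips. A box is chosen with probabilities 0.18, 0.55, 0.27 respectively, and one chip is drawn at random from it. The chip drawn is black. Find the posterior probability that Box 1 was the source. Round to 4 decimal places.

Posterior probability ≈ 0.2307

Tabulate prior·likelihood by source: [1] prior 0.18, lik 0.4286, product 0.07714; [2] prior 0.55, lik 0.2222, product 0.1222; [3] prior 0.27, lik 0.5, product 0.1350.
Normalizing constant = 0.33437; the posterior for Box 1 is its product over the sum, 0.07714/0.33437 = 0.2307.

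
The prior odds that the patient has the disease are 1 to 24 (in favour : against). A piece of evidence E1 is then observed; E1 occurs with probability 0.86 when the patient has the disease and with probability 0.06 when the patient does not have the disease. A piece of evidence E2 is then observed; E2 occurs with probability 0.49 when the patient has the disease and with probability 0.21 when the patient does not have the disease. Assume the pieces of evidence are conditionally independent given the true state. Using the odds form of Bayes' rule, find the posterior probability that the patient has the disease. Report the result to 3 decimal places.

Prior odds = 1/24 = 0.041667.
Likelihood ratio for E1 = 0.86/0.06 = 14.333.
Likelihood ratio for E2 = 0.49/0.21 = 2.3333.
Posterior odds = prior odds × LR₁ × LR₂ = 1.3935.
Posterior probability = odds/(1+odds) = 1.3935/2.3935 = 0.582.

Posterior probability ≈ 0.582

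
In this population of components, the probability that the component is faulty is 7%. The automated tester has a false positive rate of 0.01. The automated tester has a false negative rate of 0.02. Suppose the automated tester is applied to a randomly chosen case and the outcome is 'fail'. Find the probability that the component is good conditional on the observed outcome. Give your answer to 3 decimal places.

Let H be the event that the component is faulty. P(H) = 0.07, so P(¬H) = 0.93. With E the 'fail' result, P(E|H) = 0.98 and P(E|¬H) = 0.01.
P(E) = 0.98·0.07 + 0.01·0.93 = 0.068600 + 0.0093000 = 0.077900.
By Bayes' theorem, P(H|E) = 0.068600 / 0.077900 = 0.881. Hence P(¬H|E) = 1 − 0.881 = 0.119.

P(¬H | E) ≈ 0.119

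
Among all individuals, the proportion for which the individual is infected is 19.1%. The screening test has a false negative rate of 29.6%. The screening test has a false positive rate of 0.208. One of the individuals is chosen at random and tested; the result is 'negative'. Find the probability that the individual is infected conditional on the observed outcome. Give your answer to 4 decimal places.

P(H | E) ≈ 0.0811

Let H be the event that the individual is infected. P(H) = 0.191, so P(¬H) = 0.809. With E the 'negative' result, P(E|H) = 0.296 and P(E|¬H) = 0.792.
P(E) = 0.296·0.191 + 0.792·0.809 = 0.056536 + 0.64073 = 0.69726.
By Bayes' theorem, P(H|E) = 0.056536 / 0.69726 = 0.0811.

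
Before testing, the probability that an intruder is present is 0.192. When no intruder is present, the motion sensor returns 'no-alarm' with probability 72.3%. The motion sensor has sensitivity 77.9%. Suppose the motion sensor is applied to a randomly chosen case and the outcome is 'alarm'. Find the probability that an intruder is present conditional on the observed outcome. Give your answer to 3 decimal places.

P(H | E) ≈ 0.401

Let H be the event that an intruder is present. P(H) = 0.192, so P(¬H) = 0.808. With E the 'alarm' result, P(E|H) = 0.779 and P(E|¬H) = 0.277.
P(E) = 0.779·0.192 + 0.277·0.808 = 0.14957 + 0.22382 = 0.37338.
By Bayes' theorem, P(H|E) = 0.14957 / 0.37338 = 0.401.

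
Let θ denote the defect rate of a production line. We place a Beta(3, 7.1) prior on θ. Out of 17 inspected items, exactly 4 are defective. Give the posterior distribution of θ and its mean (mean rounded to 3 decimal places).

Observing 4 successes and 13 failures updates Beta(3, 7.1) by adding the success and failure counts to the two shape parameters: α = 3+4 = 7, β = 7.1+13 = 20.1.
E[θ | data] = 7/(7+20.1) = 0.258.

Posterior: Beta(7, 20.1); mean ≈ 0.258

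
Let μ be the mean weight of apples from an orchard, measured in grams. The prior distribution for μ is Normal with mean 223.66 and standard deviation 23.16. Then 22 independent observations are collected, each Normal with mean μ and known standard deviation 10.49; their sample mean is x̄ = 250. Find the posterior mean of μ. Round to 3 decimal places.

With known σ, the Normal prior is conjugate. Weight on the data is w = (n/σ²)/(n/σ² + 1/τ₀²) = 0.199927/(0.199927+0.00186433) = 0.99076.
Posterior mean = w·x̄ + (1−w)·μ₀ = 0.99076·250 + 0.0092389·223.66 = 249.757.

Posterior mean ≈ 249.757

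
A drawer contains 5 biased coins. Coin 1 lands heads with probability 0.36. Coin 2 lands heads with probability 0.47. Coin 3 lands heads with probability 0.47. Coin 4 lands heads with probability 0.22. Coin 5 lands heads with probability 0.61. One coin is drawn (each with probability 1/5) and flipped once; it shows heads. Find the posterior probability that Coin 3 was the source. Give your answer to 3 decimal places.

Posterior probability ≈ 0.221

Tabulate prior·likelihood by source: [1] prior 0.2, lik 0.36, product 0.07200; [2] prior 0.2, lik 0.47, product 0.09400; [3] prior 0.2, lik 0.47, product 0.09400; [4] prior 0.2, lik 0.22, product 0.04400; [5] prior 0.2, lik 0.61, product 0.1220.
Normalizing constant = 0.42600; the posterior for Coin 3 is its product over the sum, 0.09400/0.42600 = 0.221.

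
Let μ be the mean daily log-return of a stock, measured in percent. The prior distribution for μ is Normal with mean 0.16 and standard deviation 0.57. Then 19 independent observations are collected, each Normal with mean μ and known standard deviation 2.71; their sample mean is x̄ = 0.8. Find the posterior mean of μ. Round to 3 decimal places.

With known σ, the Normal prior is conjugate. Weight on the data is w = (n/σ²)/(n/σ² + 1/τ₀²) = 2.58711/(2.58711+3.07787) = 0.45668.
Posterior mean = w·x̄ + (1−w)·μ₀ = 0.45668·0.8 + 0.54332·0.16 = 0.452.

Posterior mean ≈ 0.452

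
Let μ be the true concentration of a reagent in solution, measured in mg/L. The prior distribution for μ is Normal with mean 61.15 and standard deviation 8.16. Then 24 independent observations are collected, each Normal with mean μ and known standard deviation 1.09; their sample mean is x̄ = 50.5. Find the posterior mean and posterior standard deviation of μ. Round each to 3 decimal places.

Prior precision 1/τ₀² = 1/8.16² = 0.0150183; data precision n/σ² = 24/1.09² = 20.2003.
Posterior precision = 0.0150183 + 20.2003 = 20.2153, giving posterior SD = 1/√20.2153 = 0.222.
Posterior mean = (0.0150183·61.15 + 20.2003·50.5) / 20.2153 = 50.508.

Posterior mean ≈ 50.508; posterior SD ≈ 0.222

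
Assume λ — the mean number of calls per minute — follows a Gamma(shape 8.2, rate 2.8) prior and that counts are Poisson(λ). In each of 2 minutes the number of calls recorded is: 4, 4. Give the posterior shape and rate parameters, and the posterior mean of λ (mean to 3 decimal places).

Total count ∑xᵢ = 8 over n = 2 minutes.
Gamma is conjugate to the Poisson likelihood: posterior is Gamma(shape = 8.2+8 = 16.2, rate = 2.8+2 = 4.8).
E[λ | data] = 16.2/4.8 = 3.375.

Posterior: Gamma(shape=16.2, rate=4.8); mean ≈ 3.375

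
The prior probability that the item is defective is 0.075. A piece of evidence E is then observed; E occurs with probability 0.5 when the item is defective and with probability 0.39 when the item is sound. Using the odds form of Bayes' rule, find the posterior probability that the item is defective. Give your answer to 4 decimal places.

Prior odds = 0.075/(1−0.075) = 0.081081. In log-odds, ln(0.081081) = -2.5123.
Add log likelihood ratio: ln(1.2821) = 0.24846.
Posterior log-odds = -2.2638, so posterior odds = exp(-2.2638) = 0.10395. Converting, P(H|E) = 0.10395/1.1040 = 0.0942.

Posterior probability ≈ 0.0942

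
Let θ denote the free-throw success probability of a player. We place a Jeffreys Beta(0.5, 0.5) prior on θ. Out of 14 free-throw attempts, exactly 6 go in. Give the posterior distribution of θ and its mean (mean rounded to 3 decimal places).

Posterior: Beta(6.5, 8.5); mean ≈ 0.433

The binomial likelihood is conjugate to the Beta prior: with 6 successes and 8 failures, the posterior is Beta(0.5+6, 0.5+8) = Beta(6.5, 8.5).
E[θ | data] = 6.5/(6.5+8.5) = 0.433.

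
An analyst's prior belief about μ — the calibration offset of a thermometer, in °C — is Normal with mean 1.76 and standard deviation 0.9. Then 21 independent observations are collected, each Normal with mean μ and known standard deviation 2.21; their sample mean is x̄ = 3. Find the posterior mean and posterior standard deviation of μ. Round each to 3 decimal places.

Prior precision 1/τ₀² = 1/0.9² = 1.23457; data precision n/σ² = 21/2.21² = 4.29967.
Posterior precision = 1.23457 + 4.29967 = 5.53423, giving posterior SD = 1/√5.53423 = 0.425.
Posterior mean = (1.23457·1.76 + 4.29967·3) / 5.53423 = 2.723.

Posterior mean ≈ 2.723; posterior SD ≈ 0.425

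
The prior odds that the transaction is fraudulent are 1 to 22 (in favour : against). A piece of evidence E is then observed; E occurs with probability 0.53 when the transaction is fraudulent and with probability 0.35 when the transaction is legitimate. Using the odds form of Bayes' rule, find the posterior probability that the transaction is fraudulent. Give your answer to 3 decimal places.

Prior odds = 1/22 = 0.045455.
Likelihood ratio for E = 0.53/0.35 = 1.5143.
Posterior odds = prior odds × LR = 0.068831.
Posterior probability = odds/(1+odds) = 0.068831/1.0688 = 0.064.

Posterior probability ≈ 0.064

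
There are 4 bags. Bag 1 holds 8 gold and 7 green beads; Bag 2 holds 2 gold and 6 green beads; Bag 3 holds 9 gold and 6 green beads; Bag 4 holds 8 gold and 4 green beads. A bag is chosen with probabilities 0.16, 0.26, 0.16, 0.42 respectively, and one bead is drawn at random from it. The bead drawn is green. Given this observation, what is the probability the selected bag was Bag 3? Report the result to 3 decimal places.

Posterior probability ≈ 0.135

Tabulate prior·likelihood by source: [1] prior 0.16, lik 0.4667, product 0.07467; [2] prior 0.26, lik 0.75, product 0.1950; [3] prior 0.16, lik 0.4, product 0.06400; [4] prior 0.42, lik 0.3333, product 0.1400.
Normalizing constant = 0.47367; the posterior for Bag 3 is its product over the sum, 0.06400/0.47367 = 0.135.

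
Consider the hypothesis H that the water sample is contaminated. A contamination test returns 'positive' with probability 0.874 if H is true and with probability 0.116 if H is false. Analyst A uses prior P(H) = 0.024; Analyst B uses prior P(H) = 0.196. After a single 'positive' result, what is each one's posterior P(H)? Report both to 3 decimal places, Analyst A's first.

P('+'|H) = 0.874, P('+'|¬H) = 0.116.
Analyst A: numerator 0.874·0.024 = 0.020976; evidence = 0.020976+0.116·0.976 = 0.13419; posterior = 0.156.
Analyst B: numerator 0.874·0.196 = 0.17130; evidence = 0.17130+0.116·0.804 = 0.26457; posterior = 0.647.

Analyst A: 0.156; Analyst B: 0.647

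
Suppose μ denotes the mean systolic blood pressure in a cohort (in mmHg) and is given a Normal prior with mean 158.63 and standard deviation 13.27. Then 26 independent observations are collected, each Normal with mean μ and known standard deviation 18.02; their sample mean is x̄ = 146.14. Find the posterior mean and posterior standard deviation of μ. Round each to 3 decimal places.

Posterior mean ≈ 146.967; posterior SD ≈ 3.415

Prior precision 1/τ₀² = 1/13.27² = 0.00567882; data precision n/σ² = 26/18.02² = 0.0800689.
Posterior precision = 0.00567882 + 0.0800689 = 0.0857477, giving posterior SD = 1/√0.0857477 = 3.415.
Posterior mean = (0.00567882·158.63 + 0.0800689·146.14) / 0.0857477 = 146.967.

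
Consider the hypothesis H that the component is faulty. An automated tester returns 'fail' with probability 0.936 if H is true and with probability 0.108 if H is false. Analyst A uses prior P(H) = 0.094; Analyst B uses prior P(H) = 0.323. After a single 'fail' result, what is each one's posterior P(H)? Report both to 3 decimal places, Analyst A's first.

P('+'|H) = 0.936, P('+'|¬H) = 0.108.
Analyst A: numerator 0.936·0.094 = 0.087984; evidence = 0.087984+0.108·0.906 = 0.18583; posterior = 0.473.
Analyst B: numerator 0.936·0.323 = 0.30233; evidence = 0.30233+0.108·0.677 = 0.37544; posterior = 0.805.

Analyst A: 0.473; Analyst B: 0.805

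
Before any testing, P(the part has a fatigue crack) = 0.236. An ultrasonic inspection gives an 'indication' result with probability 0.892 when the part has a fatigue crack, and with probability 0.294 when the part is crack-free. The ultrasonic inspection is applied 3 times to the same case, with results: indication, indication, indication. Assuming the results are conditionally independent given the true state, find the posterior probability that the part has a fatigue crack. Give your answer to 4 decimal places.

Posterior P(H) ≈ 0.8961

Let H be the event that the part has a fatigue crack; start with P(H) = 0.236. P('indication'|H) = 0.892, P('indication'|¬H) = 0.294.
Update on result 1 ('indication'): P(H) ← 0.892·0.2360 / (0.892·0.2360 + 0.294·0.7640) = 0.21051/0.43513 = 0.4838.
Update on result 2 ('indication'): P(H) ← 0.892·0.4838 / (0.892·0.4838 + 0.294·0.5162) = 0.43154/0.58331 = 0.7398.
Update on result 3 ('indication'): P(H) ← 0.892·0.7398 / (0.892·0.7398 + 0.294·0.2602) = 0.65992/0.73641 = 0.8961.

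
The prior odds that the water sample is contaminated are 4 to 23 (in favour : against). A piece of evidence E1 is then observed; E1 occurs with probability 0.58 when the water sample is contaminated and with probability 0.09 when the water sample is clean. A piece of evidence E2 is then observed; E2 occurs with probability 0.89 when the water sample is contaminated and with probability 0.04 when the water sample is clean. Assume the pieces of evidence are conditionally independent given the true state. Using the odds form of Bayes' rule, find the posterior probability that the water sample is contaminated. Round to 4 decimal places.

Posterior probability ≈ 0.9614

Prior odds = 4/23 = 0.17391. In log-odds, ln(0.17391) = -1.7492.
Add log likelihood ratios: ln(6.4444) + ln(22.250) = 4.9656.
Posterior log-odds = 3.2164, so posterior odds = exp(3.2164) = 24.937. Converting, P(H|E) = 24.937/25.937 = 0.9614.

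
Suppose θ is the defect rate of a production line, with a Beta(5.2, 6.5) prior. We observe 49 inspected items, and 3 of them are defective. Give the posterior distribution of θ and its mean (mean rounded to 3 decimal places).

Observing 3 successes and 46 failures updates Beta(5.2, 6.5) by adding the success and failure counts to the two shape parameters: α = 5.2+3 = 8.2, β = 6.5+46 = 52.5.
E[θ | data] = 8.2/(8.2+52.5) = 0.135.

Posterior: Beta(8.2, 52.5); mean ≈ 0.135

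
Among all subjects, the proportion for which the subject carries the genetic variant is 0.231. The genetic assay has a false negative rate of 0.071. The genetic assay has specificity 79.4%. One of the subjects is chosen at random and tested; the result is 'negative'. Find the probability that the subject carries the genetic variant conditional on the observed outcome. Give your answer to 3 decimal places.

Write H for 'the subject carries the genetic variant'. Prior odds H:¬H = 0.231/0.769 = 0.30039. For the 'negative' outcome, the likelihood ratio is 0.071/0.794 = 0.089421.
Posterior odds = 0.30039 × 0.089421 = 0.026861, so P(H|E) = 0.026861/(1+0.026861) = 0.026.

P(H | E) ≈ 0.026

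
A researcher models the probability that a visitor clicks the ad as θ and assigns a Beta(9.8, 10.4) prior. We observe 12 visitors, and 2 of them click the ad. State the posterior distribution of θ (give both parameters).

Posterior: Beta(11.8, 20.4)

Observing 2 successes and 10 failures updates Beta(9.8, 10.4) by adding the success and failure counts to the two shape parameters: α = 9.8+2 = 11.8, β = 10.4+10 = 20.4.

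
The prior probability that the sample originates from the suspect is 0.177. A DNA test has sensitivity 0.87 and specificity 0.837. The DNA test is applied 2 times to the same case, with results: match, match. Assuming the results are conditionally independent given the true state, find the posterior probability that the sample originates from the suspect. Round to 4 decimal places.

With H the event that the sample originates from the suspect, the joint likelihood of the observed sequence is P(data|H) = 0.87·0.87 = 0.75690 and P(data|¬H) = 0.163·0.163 = 0.026569.
Bayes: P(H|data) = 0.177·0.75690 / (0.177·0.75690 + 0.823·0.026569) = 0.13397/0.15584 = 0.8597.

Posterior P(H) ≈ 0.8597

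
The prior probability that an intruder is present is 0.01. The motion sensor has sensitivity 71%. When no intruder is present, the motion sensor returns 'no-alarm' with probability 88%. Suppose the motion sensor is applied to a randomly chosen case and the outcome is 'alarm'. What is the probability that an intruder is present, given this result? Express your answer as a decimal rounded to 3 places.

P(H | E) ≈ 0.056

Write H for 'an intruder is present'. Prior odds H:¬H = 0.01/0.99 = 0.010101. For the 'alarm' outcome, the likelihood ratio is 0.71/0.12 = 5.9167.
Posterior odds = 0.010101 × 5.9167 = 0.059764, so P(H|E) = 0.059764/(1+0.059764) = 0.056.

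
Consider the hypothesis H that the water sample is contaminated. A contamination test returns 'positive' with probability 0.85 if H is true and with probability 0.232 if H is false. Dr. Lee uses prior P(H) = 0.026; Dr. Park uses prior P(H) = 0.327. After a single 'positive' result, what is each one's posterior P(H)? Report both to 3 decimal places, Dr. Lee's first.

Dr. Lee: 0.089; Dr. Park: 0.640

P('+'|H) = 0.85, P('+'|¬H) = 0.232.
Dr. Lee: numerator 0.85·0.026 = 0.022100; evidence = 0.022100+0.232·0.974 = 0.24807; posterior = 0.089.
Dr. Park: numerator 0.85·0.327 = 0.27795; evidence = 0.27795+0.232·0.673 = 0.43409; posterior = 0.640.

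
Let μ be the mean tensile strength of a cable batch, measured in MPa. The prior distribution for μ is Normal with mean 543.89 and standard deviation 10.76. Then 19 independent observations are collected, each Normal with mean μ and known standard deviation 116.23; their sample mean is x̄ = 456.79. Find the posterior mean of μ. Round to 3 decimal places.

Posterior mean ≈ 531.693

With known σ, the Normal prior is conjugate. Weight on the data is w = (n/σ²)/(n/σ² + 1/τ₀²) = 0.00140643/(0.00140643+0.00863725) = 0.14003.
Posterior mean = w·x̄ + (1−w)·μ₀ = 0.14003·456.79 + 0.85997·543.89 = 531.693.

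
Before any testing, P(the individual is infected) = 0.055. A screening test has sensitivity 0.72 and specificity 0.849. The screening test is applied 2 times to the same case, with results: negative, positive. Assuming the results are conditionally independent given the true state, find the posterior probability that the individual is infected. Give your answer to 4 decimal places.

With H the event that the individual is infected, the joint likelihood of the observed sequence is P(data|H) = 0.28·0.72 = 0.20160 and P(data|¬H) = 0.849·0.151 = 0.12820.
Bayes: P(H|data) = 0.055·0.20160 / (0.055·0.20160 + 0.945·0.12820) = 0.011088/0.13224 = 0.0839.

Posterior P(H) ≈ 0.0839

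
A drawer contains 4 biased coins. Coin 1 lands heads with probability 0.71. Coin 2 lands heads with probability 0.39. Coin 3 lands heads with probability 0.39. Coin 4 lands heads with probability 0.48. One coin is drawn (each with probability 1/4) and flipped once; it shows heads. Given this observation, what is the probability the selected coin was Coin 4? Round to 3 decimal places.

Tabulate prior·likelihood by source: [1] prior 0.25, lik 0.71, product 0.1775; [2] prior 0.25, lik 0.39, product 0.09750; [3] prior 0.25, lik 0.39, product 0.09750; [4] prior 0.25, lik 0.48, product 0.1200.
Normalizing constant = 0.49250; the posterior for Coin 4 is its product over the sum, 0.1200/0.49250 = 0.244.

Posterior probability ≈ 0.244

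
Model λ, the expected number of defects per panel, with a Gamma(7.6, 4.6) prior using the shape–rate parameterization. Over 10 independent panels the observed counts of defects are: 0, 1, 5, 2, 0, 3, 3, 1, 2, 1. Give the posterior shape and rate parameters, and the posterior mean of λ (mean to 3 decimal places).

Posterior: Gamma(shape=25.6, rate=14.6); mean ≈ 1.753

The Poisson likelihood adds the total count to the shape and the number of exposure periods to the rate. Here ∑xᵢ = 18 and n = 10, so shape 7.6→25.6 and rate 4.6→14.6.
E[λ | data] = 25.6/14.6 = 1.753.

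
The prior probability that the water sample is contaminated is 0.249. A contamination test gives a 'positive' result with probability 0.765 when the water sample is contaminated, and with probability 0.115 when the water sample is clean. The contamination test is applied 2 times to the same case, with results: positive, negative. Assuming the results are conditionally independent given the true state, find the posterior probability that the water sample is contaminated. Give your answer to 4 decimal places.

With H the event that the water sample is contaminated, the joint likelihood of the observed sequence is P(data|H) = 0.765·0.235 = 0.17977 and P(data|¬H) = 0.115·0.885 = 0.10178.
Bayes: P(H|data) = 0.249·0.17977 / (0.249·0.17977 + 0.751·0.10178) = 0.044764/0.12120 = 0.3693.

Posterior P(H) ≈ 0.3693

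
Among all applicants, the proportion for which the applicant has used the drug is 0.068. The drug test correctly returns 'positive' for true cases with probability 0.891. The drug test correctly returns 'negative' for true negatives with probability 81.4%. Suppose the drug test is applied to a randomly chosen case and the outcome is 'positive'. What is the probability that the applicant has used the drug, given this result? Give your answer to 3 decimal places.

Let H be the event that the applicant has used the drug. P(H) = 0.068, so P(¬H) = 0.932. With E the 'positive' result, P(E|H) = 0.891 and P(E|¬H) = 0.186.
P(E) = 0.891·0.068 + 0.186·0.932 = 0.060588 + 0.17335 = 0.23394.
By Bayes' theorem, P(H|E) = 0.060588 / 0.23394 = 0.259.

P(H | E) ≈ 0.259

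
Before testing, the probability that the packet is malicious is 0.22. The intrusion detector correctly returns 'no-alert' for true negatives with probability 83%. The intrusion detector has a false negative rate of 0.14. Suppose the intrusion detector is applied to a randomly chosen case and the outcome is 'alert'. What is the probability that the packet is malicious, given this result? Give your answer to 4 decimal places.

Write H for 'the packet is malicious'. Prior odds H:¬H = 0.22/0.78 = 0.28205. For the 'alert' outcome, the likelihood ratio is 0.86/0.17 = 5.0588.
Posterior odds = 0.28205 × 5.0588 = 1.4268, so P(H|E) = 1.4268/(1+1.4268) = 0.5879.

P(H | E) ≈ 0.5879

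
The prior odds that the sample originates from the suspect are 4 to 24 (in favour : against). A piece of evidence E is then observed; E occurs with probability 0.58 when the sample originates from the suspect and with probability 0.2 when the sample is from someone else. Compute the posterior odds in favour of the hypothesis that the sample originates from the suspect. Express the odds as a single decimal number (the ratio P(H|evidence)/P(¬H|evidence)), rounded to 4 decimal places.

Posterior odds ≈ 0.4833

Prior odds = 4/24 = 0.16667. In log-odds, ln(0.16667) = -1.7918.
Add log likelihood ratio: ln(2.9000) = 1.0647.
Posterior log-odds = -0.72705, so posterior odds = exp(-0.72705) = 0.48333.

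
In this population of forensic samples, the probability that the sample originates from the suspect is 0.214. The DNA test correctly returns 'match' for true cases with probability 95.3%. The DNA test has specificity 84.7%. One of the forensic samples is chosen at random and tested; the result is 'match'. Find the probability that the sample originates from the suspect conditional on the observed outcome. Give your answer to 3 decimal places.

Write H for 'the sample originates from the suspect'. Prior odds H:¬H = 0.214/0.786 = 0.27226. For the 'match' outcome, the likelihood ratio is 0.953/0.153 = 6.2288.
Posterior odds = 0.27226 × 6.2288 = 1.6959, so P(H|E) = 1.6959/(1+1.6959) = 0.629.

P(H | E) ≈ 0.629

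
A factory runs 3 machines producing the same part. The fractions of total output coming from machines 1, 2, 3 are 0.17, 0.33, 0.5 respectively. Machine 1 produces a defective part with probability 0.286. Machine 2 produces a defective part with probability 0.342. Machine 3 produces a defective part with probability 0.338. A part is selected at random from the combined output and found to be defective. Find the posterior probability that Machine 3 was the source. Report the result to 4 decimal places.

Posterior probability ≈ 0.5114

Tabulate prior·likelihood by source: [1] prior 0.17, lik 0.286, product 0.04862; [2] prior 0.33, lik 0.342, product 0.1129; [3] prior 0.5, lik 0.338, product 0.1690.
Normalizing constant = 0.33048; the posterior for Machine 3 is its product over the sum, 0.1690/0.33048 = 0.5114.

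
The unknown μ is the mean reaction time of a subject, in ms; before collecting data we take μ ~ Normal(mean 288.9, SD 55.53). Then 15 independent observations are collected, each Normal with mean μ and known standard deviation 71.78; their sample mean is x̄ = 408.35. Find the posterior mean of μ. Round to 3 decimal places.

Posterior mean ≈ 396.378

Prior precision 1/τ₀² = 1/55.53² = 0.00032430; data precision n/σ² = 15/71.78² = 0.00291128.
Posterior precision = 0.00032430 + 0.00291128 = 0.00323558.
Posterior mean = (0.00032430·288.9 + 0.00291128·408.35) / 0.00323558 = 396.378.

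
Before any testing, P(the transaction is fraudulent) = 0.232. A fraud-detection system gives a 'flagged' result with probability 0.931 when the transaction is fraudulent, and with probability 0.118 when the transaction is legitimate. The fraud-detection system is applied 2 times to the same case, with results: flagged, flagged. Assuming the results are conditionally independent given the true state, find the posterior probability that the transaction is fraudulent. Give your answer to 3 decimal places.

Posterior P(H) ≈ 0.950

Let H be the event that the transaction is fraudulent; start with P(H) = 0.232. P('flagged'|H) = 0.931, P('flagged'|¬H) = 0.118.
Update on result 1 ('flagged'): P(H) ← 0.931·0.2320 / (0.931·0.2320 + 0.118·0.7680) = 0.21599/0.30662 = 0.7044.
Update on result 2 ('flagged'): P(H) ← 0.931·0.7044 / (0.931·0.7044 + 0.118·0.2956) = 0.65583/0.69071 = 0.9495.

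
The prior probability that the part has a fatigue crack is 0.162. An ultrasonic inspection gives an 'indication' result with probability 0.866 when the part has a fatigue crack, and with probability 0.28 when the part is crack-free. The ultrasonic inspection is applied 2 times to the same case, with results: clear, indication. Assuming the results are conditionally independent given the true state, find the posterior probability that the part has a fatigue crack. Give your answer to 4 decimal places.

With H the event that the part has a fatigue crack, the joint likelihood of the observed sequence is P(data|H) = 0.134·0.866 = 0.11604 and P(data|¬H) = 0.72·0.28 = 0.20160.
Bayes: P(H|data) = 0.162·0.11604 / (0.162·0.11604 + 0.838·0.20160) = 0.018799/0.18774 = 0.1001.

Posterior P(H) ≈ 0.1001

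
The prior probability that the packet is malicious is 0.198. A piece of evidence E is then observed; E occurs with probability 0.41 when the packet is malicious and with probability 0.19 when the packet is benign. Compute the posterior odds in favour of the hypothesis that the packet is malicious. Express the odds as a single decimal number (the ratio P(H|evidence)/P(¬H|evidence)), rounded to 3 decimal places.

Prior odds = 0.198/(1−0.198) = 0.24688.
Likelihood ratio for E = 0.41/0.19 = 2.1579.
Posterior odds = prior odds × LR = 0.53275.

Posterior odds ≈ 0.533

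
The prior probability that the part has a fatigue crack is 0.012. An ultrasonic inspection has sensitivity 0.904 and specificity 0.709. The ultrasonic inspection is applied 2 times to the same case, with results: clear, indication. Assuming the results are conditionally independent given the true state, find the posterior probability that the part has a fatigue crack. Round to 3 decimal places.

Posterior P(H) ≈ 0.005

Let H be the event that the part has a fatigue crack; start with P(H) = 0.012. P('indication'|H) = 0.904, P('indication'|¬H) = 0.291.
Update on result 1 ('clear'): P(H) ← 0.096·0.0120 / (0.096·0.0120 + 0.709·0.9880) = 0.0011520/0.70164 = 0.0016.
Update on result 2 ('indication'): P(H) ← 0.904·0.0016 / (0.904·0.0016 + 0.291·0.9984) = 0.0014842/0.29201 = 0.0051.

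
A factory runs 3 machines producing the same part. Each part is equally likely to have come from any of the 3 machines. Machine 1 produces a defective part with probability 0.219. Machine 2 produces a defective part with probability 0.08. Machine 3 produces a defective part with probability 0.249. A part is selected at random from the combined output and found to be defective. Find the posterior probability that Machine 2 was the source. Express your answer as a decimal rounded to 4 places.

Posterior probability ≈ 0.1460

Tabulate prior·likelihood by source: [1] prior 0.333333, lik 0.219, product 0.07300; [2] prior 0.333333, lik 0.08, product 0.02667; [3] prior 0.333333, lik 0.249, product 0.08300.
Normalizing constant = 0.18267; the posterior for Machine 2 is its product over the sum, 0.02667/0.18267 = 0.1460.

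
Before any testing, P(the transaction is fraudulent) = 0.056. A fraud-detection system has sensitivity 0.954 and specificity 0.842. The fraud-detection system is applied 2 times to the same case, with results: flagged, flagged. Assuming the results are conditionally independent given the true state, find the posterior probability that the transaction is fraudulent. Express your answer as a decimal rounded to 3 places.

Posterior P(H) ≈ 0.684

Let H be the event that the transaction is fraudulent; start with P(H) = 0.056. P('flagged'|H) = 0.954, P('flagged'|¬H) = 0.158.
Update on result 1 ('flagged'): P(H) ← 0.954·0.0560 / (0.954·0.0560 + 0.158·0.9440) = 0.053424/0.20258 = 0.2637.
Update on result 2 ('flagged'): P(H) ← 0.954·0.2637 / (0.954·0.2637 + 0.158·0.7363) = 0.25159/0.36792 = 0.6838.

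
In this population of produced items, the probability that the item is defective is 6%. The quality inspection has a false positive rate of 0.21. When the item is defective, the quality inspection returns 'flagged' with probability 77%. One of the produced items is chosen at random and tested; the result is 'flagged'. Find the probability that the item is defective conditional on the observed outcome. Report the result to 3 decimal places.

Write H for 'the item is defective'. Prior odds H:¬H = 0.06/0.94 = 0.063830. For the 'flagged' outcome, the likelihood ratio is 0.77/0.21 = 3.6667.
Posterior odds = 0.063830 × 3.6667 = 0.23404, so P(H|E) = 0.23404/(1+0.23404) = 0.190.

P(H | E) ≈ 0.190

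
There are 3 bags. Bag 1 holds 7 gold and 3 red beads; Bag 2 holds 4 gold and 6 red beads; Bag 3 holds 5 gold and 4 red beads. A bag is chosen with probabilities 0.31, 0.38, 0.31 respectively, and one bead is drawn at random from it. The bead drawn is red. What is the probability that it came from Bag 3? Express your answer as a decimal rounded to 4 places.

Posterior probability ≈ 0.3003

Tabulate prior·likelihood by source: [1] prior 0.31, lik 0.3, product 0.09300; [2] prior 0.38, lik 0.6, product 0.2280; [3] prior 0.31, lik 0.4444, product 0.1378.
Normalizing constant = 0.45878; the posterior for Bag 3 is its product over the sum, 0.1378/0.45878 = 0.3003.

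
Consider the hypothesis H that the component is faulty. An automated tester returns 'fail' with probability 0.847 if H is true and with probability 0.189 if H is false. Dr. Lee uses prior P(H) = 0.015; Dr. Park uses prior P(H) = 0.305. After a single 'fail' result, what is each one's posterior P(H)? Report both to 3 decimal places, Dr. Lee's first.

Dr. Lee: 0.064; Dr. Park: 0.663

P('+'|H) = 0.847, P('+'|¬H) = 0.189.
Dr. Lee: numerator 0.847·0.015 = 0.012705; evidence = 0.012705+0.189·0.985 = 0.19887; posterior = 0.064.
Dr. Park: numerator 0.847·0.305 = 0.25833; evidence = 0.25833+0.189·0.695 = 0.38969; posterior = 0.663.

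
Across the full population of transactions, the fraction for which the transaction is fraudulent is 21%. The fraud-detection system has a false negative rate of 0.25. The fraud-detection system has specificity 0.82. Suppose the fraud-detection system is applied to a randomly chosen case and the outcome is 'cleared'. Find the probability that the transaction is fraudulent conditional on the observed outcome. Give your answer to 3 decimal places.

Let H be the event that the transaction is fraudulent. P(H) = 0.21, so P(¬H) = 0.79. With E the 'cleared' result, P(E|H) = 0.25 and P(E|¬H) = 0.82.
P(E) = 0.25·0.21 + 0.82·0.79 = 0.052500 + 0.64780 = 0.70030.
By Bayes' theorem, P(H|E) = 0.052500 / 0.70030 = 0.075.

P(H | E) ≈ 0.075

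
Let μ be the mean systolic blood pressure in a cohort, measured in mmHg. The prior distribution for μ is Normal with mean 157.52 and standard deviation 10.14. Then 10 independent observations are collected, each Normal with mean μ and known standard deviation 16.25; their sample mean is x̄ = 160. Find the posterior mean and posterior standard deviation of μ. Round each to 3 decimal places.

Prior precision 1/τ₀² = 1/10.14² = 0.00972577; data precision n/σ² = 10/16.25² = 0.0378698.
Posterior precision = 0.00972577 + 0.0378698 = 0.0475956, giving posterior SD = 1/√0.0475956 = 4.584.
Posterior mean = (0.00972577·157.52 + 0.0378698·160) / 0.0475956 = 159.493.

Posterior mean ≈ 159.493; posterior SD ≈ 4.584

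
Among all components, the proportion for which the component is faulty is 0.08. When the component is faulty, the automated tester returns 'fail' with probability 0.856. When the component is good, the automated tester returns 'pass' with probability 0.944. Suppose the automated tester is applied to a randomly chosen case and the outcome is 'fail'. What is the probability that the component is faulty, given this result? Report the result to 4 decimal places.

P(H | E) ≈ 0.5707

Let H be the event that the component is faulty. P(H) = 0.08, so P(¬H) = 0.92. With E the 'fail' result, P(E|H) = 0.856 and P(E|¬H) = 0.056.
P(E) = 0.856·0.08 + 0.056·0.92 = 0.068480 + 0.051520 = 0.12000.
By Bayes' theorem, P(H|E) = 0.068480 / 0.12000 = 0.5707.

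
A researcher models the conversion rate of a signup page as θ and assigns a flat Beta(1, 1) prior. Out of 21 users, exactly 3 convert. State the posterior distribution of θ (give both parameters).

Posterior: Beta(4, 19)

The binomial likelihood is conjugate to the Beta prior: with 3 successes and 18 failures, the posterior is Beta(1+3, 1+18) = Beta(4, 19).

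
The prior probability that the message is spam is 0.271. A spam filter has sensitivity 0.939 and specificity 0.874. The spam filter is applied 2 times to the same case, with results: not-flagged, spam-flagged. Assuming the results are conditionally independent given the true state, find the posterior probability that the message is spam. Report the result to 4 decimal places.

Posterior P(H) ≈ 0.1620

Let H be the event that the message is spam; start with P(H) = 0.271. P('spam-flagged'|H) = 0.939, P('spam-flagged'|¬H) = 0.126.
Update on result 1 ('not-flagged'): P(H) ← 0.061·0.2710 / (0.061·0.2710 + 0.874·0.7290) = 0.016531/0.65368 = 0.0253.
Update on result 2 ('spam-flagged'): P(H) ← 0.939·0.0253 / (0.939·0.0253 + 0.126·0.9747) = 0.023747/0.14656 = 0.1620.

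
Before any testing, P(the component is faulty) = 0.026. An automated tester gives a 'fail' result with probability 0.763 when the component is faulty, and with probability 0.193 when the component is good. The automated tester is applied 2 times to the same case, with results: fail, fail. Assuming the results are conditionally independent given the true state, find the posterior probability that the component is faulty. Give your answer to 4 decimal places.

With H the event that the component is faulty, the joint likelihood of the observed sequence is P(data|H) = 0.763·0.763 = 0.58217 and P(data|¬H) = 0.193·0.193 = 0.037249.
Bayes: P(H|data) = 0.026·0.58217 / (0.026·0.58217 + 0.974·0.037249) = 0.015136/0.051417 = 0.2944.

Posterior P(H) ≈ 0.2944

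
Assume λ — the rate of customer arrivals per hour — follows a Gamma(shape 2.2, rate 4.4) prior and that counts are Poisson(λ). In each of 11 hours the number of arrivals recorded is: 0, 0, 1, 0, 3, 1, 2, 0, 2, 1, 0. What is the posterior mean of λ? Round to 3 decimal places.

Posterior mean ≈ 0.792

The Poisson likelihood adds the total count to the shape and the number of exposure periods to the rate. Here ∑xᵢ = 10 and n = 11, so shape 2.2→12.2 and rate 4.4→15.4.
E[λ | data] = 12.2/15.4 = 0.792.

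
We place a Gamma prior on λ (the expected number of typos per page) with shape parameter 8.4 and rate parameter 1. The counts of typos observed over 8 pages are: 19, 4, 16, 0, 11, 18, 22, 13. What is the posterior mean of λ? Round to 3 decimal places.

The Poisson likelihood adds the total count to the shape and the number of exposure periods to the rate. Here ∑xᵢ = 103 and n = 8, so shape 8.4→111.4 and rate 1→9.
E[λ | data] = 111.4/9 = 12.378.

Posterior mean ≈ 12.378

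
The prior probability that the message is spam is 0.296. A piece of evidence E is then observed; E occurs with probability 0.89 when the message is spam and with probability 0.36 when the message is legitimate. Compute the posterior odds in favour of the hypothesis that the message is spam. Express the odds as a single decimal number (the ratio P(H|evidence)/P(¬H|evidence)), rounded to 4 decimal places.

Posterior odds ≈ 1.0395

Prior odds = 0.296/(1−0.296) = 0.42045. In log-odds, ln(0.42045) = -0.86642.
Add log likelihood ratio: ln(2.4722) = 0.90512.
Posterior log-odds = 0.038699, so posterior odds = exp(0.038699) = 1.0395.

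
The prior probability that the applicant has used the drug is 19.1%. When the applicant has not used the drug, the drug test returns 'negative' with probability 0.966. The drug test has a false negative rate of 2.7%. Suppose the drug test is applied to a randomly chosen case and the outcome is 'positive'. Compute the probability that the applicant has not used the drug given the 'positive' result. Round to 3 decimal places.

Write H for 'the applicant has used the drug'. Prior odds H:¬H = 0.191/0.809 = 0.23609. For the 'positive' outcome, the likelihood ratio is 0.973/0.034 = 28.618.
Posterior odds = 0.23609 × 28.618 = 6.7565, so P(H|E) = 6.7565/(1+6.7565) = 0.871. Then P(¬H|E) = 1 − 0.871 = 0.129.

P(¬H | E) ≈ 0.129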